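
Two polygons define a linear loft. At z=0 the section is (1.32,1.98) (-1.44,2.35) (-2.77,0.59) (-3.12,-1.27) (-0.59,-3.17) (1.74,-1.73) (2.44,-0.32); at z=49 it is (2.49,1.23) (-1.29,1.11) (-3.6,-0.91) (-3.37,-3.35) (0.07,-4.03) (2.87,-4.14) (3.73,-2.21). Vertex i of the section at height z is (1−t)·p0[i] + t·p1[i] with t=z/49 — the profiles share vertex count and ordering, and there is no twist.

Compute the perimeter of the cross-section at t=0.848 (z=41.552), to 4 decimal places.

Cross-section at t=0.848: each vertex is (1-t)·p0[i] + t·p1[i].
  v1: (1-0.848)·(1.32,1.98) + 0.848·(2.49,1.23) = (2.3122,1.3440)
  v2: (1-0.848)·(-1.44,2.35) + 0.848·(-1.29,1.11) = (-1.3128,1.2985)
  v3: (1-0.848)·(-2.77,0.59) + 0.848·(-3.6,-0.91) = (-3.4738,-0.6820)
  v4: (1-0.848)·(-3.12,-1.27) + 0.848·(-3.37,-3.35) = (-3.3320,-3.0338)
  v5: (1-0.848)·(-0.59,-3.17) + 0.848·(0.07,-4.03) = (-0.0303,-3.8993)
  v6: (1-0.848)·(1.74,-1.73) + 0.848·(2.87,-4.14) = (2.6982,-3.7737)
  v7: (1-0.848)·(2.44,-0.32) + 0.848·(3.73,-2.21) = (3.5339,-1.9227)
Perimeter = Σ |v_{i+1} − v_i|:
  edge 1→2: √(-3.6250² + -0.0455²) = 3.6252 (running 3.6252)
  edge 2→3: √(-2.1610² + -1.9805²) = 2.9313 (running 6.5565)
  edge 3→4: √(0.1418² + -2.3518²) = 2.3561 (running 8.9126)
  edge 4→5: √(3.3017² + -0.8654²) = 3.4132 (running 12.3259)
  edge 5→6: √(2.7286² + 0.1256²) = 2.7314 (running 15.0573)
  edge 6→7: √(0.8357² + 1.8510²) = 2.0309 (running 17.0882)
  edge 7→1: √(-1.2218² + 3.2667²) = 3.4877 (running 20.5759)
Perimeter = 20.5759

Perimeter at t=0.848: 20.5759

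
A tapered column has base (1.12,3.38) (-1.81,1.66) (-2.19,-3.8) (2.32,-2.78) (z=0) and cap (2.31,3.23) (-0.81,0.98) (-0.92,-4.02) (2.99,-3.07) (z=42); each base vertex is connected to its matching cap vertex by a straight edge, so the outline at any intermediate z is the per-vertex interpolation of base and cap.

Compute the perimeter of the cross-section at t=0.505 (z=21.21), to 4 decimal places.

Cross-section at t=0.505: each vertex is (1-t)·p0[i] + t·p1[i].
  v1: (1-0.505)·(1.12,3.38) + 0.505·(2.31,3.23) = (1.7209,3.3043)
  v2: (1-0.505)·(-1.81,1.66) + 0.505·(-0.81,0.98) = (-1.3050,1.3166)
  v3: (1-0.505)·(-2.19,-3.8) + 0.505·(-0.92,-4.02) = (-1.5486,-3.9111)
  v4: (1-0.505)·(2.32,-2.78) + 0.505·(2.99,-3.07) = (2.6583,-2.9264)
Perimeter = Σ |v_{i+1} − v_i|:
  edge 1→2: √(-3.0259² + -1.9877²) = 3.6204 (running 3.6204)
  edge 2→3: √(-0.2436² + -5.2277²) = 5.2334 (running 8.8538)
  edge 3→4: √(4.2070² + 0.9847²) = 4.3207 (running 13.1744)
  edge 4→1: √(-0.9374² + 6.2307²) = 6.3008 (running 19.4753)
Perimeter = 19.4753

Perimeter at t=0.505: 19.4753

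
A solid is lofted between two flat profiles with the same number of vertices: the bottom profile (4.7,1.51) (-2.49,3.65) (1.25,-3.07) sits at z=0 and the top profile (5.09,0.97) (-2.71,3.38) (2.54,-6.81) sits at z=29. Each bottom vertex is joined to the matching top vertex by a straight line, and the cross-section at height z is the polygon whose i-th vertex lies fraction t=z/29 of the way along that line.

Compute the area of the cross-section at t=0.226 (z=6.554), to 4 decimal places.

Area at t=0.226: 23.0035

Cross-section at t=0.226: each vertex is (1-t)·p0[i] + t·p1[i].
  v1: (1-0.226)·(4.7,1.51) + 0.226·(5.09,0.97) = (4.7881,1.3880)
  v2: (1-0.226)·(-2.49,3.65) + 0.226·(-2.71,3.38) = (-2.5397,3.5890)
  v3: (1-0.226)·(1.25,-3.07) + 0.226·(2.54,-6.81) = (1.5415,-3.9152)
Shoelace sum Σ(x_i·y_{i+1} − x_{i+1}·y_i):
  i=1: 4.7881·3.5890 − -2.5397·1.3880 = +20.7096 (running +20.7096)
  i=2: -2.5397·-3.9152 − 1.5415·3.5890 = +4.4111 (running +25.1206)
  i=3: 1.5415·1.3880 − 4.7881·-3.9152 = +20.8863 (running +46.0069)
Area = |Σ|/2 = |46.0069|/2 = 23.0035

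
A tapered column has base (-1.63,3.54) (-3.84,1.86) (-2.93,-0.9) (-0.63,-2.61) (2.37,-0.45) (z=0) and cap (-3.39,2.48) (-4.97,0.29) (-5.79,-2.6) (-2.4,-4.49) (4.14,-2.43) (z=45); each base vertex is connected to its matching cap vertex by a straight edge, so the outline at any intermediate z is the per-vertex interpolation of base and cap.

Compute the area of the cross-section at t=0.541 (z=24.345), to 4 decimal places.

Cross-section at t=0.541: each vertex is (1-t)·p0[i] + t·p1[i].
  v1: (1-0.541)·(-1.63,3.54) + 0.541·(-3.39,2.48) = (-2.5822,2.9665)
  v2: (1-0.541)·(-3.84,1.86) + 0.541·(-4.97,0.29) = (-4.4513,1.0106)
  v3: (1-0.541)·(-2.93,-0.9) + 0.541·(-5.79,-2.6) = (-4.4773,-1.8197)
  v4: (1-0.541)·(-0.63,-2.61) + 0.541·(-2.4,-4.49) = (-1.5876,-3.6271)
  v5: (1-0.541)·(2.37,-0.45) + 0.541·(4.14,-2.43) = (3.3276,-1.5212)
Shoelace sum Σ(x_i·y_{i+1} − x_{i+1}·y_i):
  i=1: -2.5822·1.0106 − -4.4513·2.9665 = +10.5954 (running +10.5954)
  i=2: -4.4513·-1.8197 − -4.4773·1.0106 = +12.6249 (running +23.2204)
  i=3: -4.4773·-3.6271 − -1.5876·-1.8197 = +13.3505 (running +36.5709)
  i=4: -1.5876·-1.5212 − 3.3276·-3.6271 = +14.4843 (running +51.0552)
  i=5: 3.3276·2.9665 − -2.5822·-1.5212 = +5.9434 (running +56.9986)
Area = |Σ|/2 = |56.9986|/2 = 28.4993

Area at t=0.541: 28.4993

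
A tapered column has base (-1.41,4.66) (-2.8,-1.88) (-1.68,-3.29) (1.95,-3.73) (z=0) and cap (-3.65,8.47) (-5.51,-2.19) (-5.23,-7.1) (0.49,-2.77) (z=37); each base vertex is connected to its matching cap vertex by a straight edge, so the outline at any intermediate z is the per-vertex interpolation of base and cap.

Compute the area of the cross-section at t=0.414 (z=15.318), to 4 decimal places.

Cross-section at t=0.414: each vertex is (1-t)·p0[i] + t·p1[i].
  v1: (1-0.414)·(-1.41,4.66) + 0.414·(-3.65,8.47) = (-2.3374,6.2373)
  v2: (1-0.414)·(-2.8,-1.88) + 0.414·(-5.51,-2.19) = (-3.9219,-2.0083)
  v3: (1-0.414)·(-1.68,-3.29) + 0.414·(-5.23,-7.1) = (-3.1497,-4.8673)
  v4: (1-0.414)·(1.95,-3.73) + 0.414·(0.49,-2.77) = (1.3456,-3.3326)
Shoelace sum Σ(x_i·y_{i+1} − x_{i+1}·y_i):
  i=1: -2.3374·-2.0083 − -3.9219·6.2373 = +29.1567 (running +29.1567)
  i=2: -3.9219·-4.8673 − -3.1497·-2.0083 = +12.7637 (running +41.9204)
  i=3: -3.1497·-3.3326 − 1.3456·-4.8673 = +17.0459 (running +58.9663)
  i=4: 1.3456·6.2373 − -2.3374·-3.3326 = +0.6033 (running +59.5696)
Area = |Σ|/2 = |59.5696|/2 = 29.7848

Area at t=0.414: 29.7848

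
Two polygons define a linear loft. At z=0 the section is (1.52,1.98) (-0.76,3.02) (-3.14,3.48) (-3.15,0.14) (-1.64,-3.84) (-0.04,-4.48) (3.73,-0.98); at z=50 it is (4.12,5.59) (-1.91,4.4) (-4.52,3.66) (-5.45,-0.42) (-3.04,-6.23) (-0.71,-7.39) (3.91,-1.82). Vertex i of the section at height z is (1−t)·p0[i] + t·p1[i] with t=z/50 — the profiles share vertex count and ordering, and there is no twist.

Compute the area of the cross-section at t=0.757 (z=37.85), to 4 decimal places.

Area at t=0.757: 72.1230

Cross-section at t=0.757: each vertex is (1-t)·p0[i] + t·p1[i].
  v1: (1-0.757)·(1.52,1.98) + 0.757·(4.12,5.59) = (3.4882,4.7128)
  v2: (1-0.757)·(-0.76,3.02) + 0.757·(-1.91,4.4) = (-1.6305,4.0647)
  v3: (1-0.757)·(-3.14,3.48) + 0.757·(-4.52,3.66) = (-4.1847,3.6163)
  v4: (1-0.757)·(-3.15,0.14) + 0.757·(-5.45,-0.42) = (-4.8911,-0.2839)
  v5: (1-0.757)·(-1.64,-3.84) + 0.757·(-3.04,-6.23) = (-2.6998,-5.6492)
  v6: (1-0.757)·(-0.04,-4.48) + 0.757·(-0.71,-7.39) = (-0.5472,-6.6829)
  v7: (1-0.757)·(3.73,-0.98) + 0.757·(3.91,-1.82) = (3.8663,-1.6159)
Shoelace sum Σ(x_i·y_{i+1} − x_{i+1}·y_i):
  i=1: 3.4882·4.0647 − -1.6305·4.7128 = +21.8628 (running +21.8628)
  i=2: -1.6305·3.6163 − -4.1847·4.0647 = +11.1127 (running +32.9755)
  i=3: -4.1847·-0.2839 − -4.8911·3.6163 = +18.8756 (running +51.8511)
  i=4: -4.8911·-5.6492 − -2.6998·-0.2839 = +26.8644 (running +78.7155)
  i=5: -2.6998·-6.6829 − -0.5472·-5.6492 = +14.9512 (running +93.6667)
  i=6: -0.5472·-1.6159 − 3.8663·-6.6829 = +26.7219 (running +120.3886)
  i=7: 3.8663·4.7128 − 3.4882·-1.6159 = +23.8573 (running +144.2459)
Area = |Σ|/2 = |144.2459|/2 = 72.1230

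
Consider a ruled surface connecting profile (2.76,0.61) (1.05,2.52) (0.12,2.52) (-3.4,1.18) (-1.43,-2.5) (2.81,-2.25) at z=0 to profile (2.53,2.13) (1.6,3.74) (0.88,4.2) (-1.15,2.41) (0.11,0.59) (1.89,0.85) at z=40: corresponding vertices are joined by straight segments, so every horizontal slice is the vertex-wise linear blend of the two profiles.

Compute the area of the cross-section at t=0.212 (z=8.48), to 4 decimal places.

Area at t=0.212: 19.0766

Cross-section at t=0.212: each vertex is (1-t)·p0[i] + t·p1[i].
  v1: (1-0.212)·(2.76,0.61) + 0.212·(2.53,2.13) = (2.7112,0.9322)
  v2: (1-0.212)·(1.05,2.52) + 0.212·(1.6,3.74) = (1.1666,2.7786)
  v3: (1-0.212)·(0.12,2.52) + 0.212·(0.88,4.2) = (0.2811,2.8762)
  v4: (1-0.212)·(-3.4,1.18) + 0.212·(-1.15,2.41) = (-2.9230,1.4408)
  v5: (1-0.212)·(-1.43,-2.5) + 0.212·(0.11,0.59) = (-1.1035,-1.8449)
  v6: (1-0.212)·(2.81,-2.25) + 0.212·(1.89,0.85) = (2.6150,-1.5928)
Shoelace sum Σ(x_i·y_{i+1} − x_{i+1}·y_i):
  i=1: 2.7112·2.7786 − 1.1666·0.9322 = +6.4460 (running +6.4460)
  i=2: 1.1666·2.8762 − 0.2811·2.7786 = +2.5742 (running +9.0202)
  i=3: 0.2811·1.4408 − -2.9230·2.8762 = +8.8120 (running +17.8322)
  i=4: -2.9230·-1.8449 − -1.1035·1.4408 = +6.9826 (running +24.8149)
  i=5: -1.1035·-1.5928 − 2.6150·-1.8449 = +6.5821 (running +31.3969)
  i=6: 2.6150·0.9322 − 2.7112·-1.5928 = +6.7562 (running +38.1532)
Area = |Σ|/2 = |38.1532|/2 = 19.0766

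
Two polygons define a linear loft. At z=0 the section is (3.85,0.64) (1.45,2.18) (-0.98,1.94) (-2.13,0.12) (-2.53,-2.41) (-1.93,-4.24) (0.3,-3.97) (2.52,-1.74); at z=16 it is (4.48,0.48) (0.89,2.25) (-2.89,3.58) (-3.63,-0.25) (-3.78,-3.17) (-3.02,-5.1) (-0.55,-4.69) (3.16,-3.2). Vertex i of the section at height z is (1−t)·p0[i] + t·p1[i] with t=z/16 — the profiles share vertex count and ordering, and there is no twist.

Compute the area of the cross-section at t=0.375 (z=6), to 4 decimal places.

Area at t=0.375: 34.6104

Cross-section at t=0.375: each vertex is (1-t)·p0[i] + t·p1[i].
  v1: (1-0.375)·(3.85,0.64) + 0.375·(4.48,0.48) = (4.0862,0.5800)
  v2: (1-0.375)·(1.45,2.18) + 0.375·(0.89,2.25) = (1.2400,2.2062)
  v3: (1-0.375)·(-0.98,1.94) + 0.375·(-2.89,3.58) = (-1.6963,2.5550)
  v4: (1-0.375)·(-2.13,0.12) + 0.375·(-3.63,-0.25) = (-2.6925,-0.0188)
  v5: (1-0.375)·(-2.53,-2.41) + 0.375·(-3.78,-3.17) = (-2.9987,-2.6950)
  v6: (1-0.375)·(-1.93,-4.24) + 0.375·(-3.02,-5.1) = (-2.3388,-4.5625)
  v7: (1-0.375)·(0.3,-3.97) + 0.375·(-0.55,-4.69) = (-0.0188,-4.2400)
  v8: (1-0.375)·(2.52,-1.74) + 0.375·(3.16,-3.2) = (2.7600,-2.2875)
Shoelace sum Σ(x_i·y_{i+1} − x_{i+1}·y_i):
  i=1: 4.0862·2.2062 − 1.2400·0.5800 = +8.2961 (running +8.2961)
  i=2: 1.2400·2.5550 − -1.6963·2.2062 = +6.9106 (running +15.2066)
  i=3: -1.6963·-0.0188 − -2.6925·2.5550 = +6.9111 (running +22.1178)
  i=4: -2.6925·-2.6950 − -2.9987·-0.0188 = +7.2001 (running +29.3178)
  i=5: -2.9987·-4.5625 − -2.3388·-2.6950 = +7.3789 (running +36.6967)
  i=6: -2.3388·-4.2400 − -0.0188·-4.5625 = +9.8308 (running +46.5275)
  i=7: -0.0188·-2.2875 − 2.7600·-4.2400 = +11.7453 (running +58.2728)
  i=8: 2.7600·0.5800 − 4.0862·-2.2875 = +10.9481 (running +69.2208)
Area = |Σ|/2 = |69.2208|/2 = 34.6104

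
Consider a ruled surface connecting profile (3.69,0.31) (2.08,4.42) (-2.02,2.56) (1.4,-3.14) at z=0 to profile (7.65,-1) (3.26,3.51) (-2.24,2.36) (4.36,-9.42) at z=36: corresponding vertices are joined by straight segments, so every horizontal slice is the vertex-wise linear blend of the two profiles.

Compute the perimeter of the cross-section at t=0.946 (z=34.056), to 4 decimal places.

Cross-section at t=0.946: each vertex is (1-t)·p0[i] + t·p1[i].
  v1: (1-0.946)·(3.69,0.31) + 0.946·(7.65,-1) = (7.4362,-0.9293)
  v2: (1-0.946)·(2.08,4.42) + 0.946·(3.26,3.51) = (3.1963,3.5591)
  v3: (1-0.946)·(-2.02,2.56) + 0.946·(-2.24,2.36) = (-2.2281,2.3708)
  v4: (1-0.946)·(1.4,-3.14) + 0.946·(4.36,-9.42) = (4.2002,-9.0809)
Perimeter = Σ |v_{i+1} − v_i|:
  edge 1→2: √(-4.2399² + 4.4884²) = 6.1743 (running 6.1743)
  edge 2→3: √(-5.4244² + -1.1883²) = 5.5530 (running 11.7274)
  edge 3→4: √(6.4283² + -11.4517²) = 13.1325 (running 24.8599)
  edge 4→1: √(3.2360² + 8.1516²) = 8.7704 (running 33.6304)
Perimeter = 33.6304

Perimeter at t=0.946: 33.6304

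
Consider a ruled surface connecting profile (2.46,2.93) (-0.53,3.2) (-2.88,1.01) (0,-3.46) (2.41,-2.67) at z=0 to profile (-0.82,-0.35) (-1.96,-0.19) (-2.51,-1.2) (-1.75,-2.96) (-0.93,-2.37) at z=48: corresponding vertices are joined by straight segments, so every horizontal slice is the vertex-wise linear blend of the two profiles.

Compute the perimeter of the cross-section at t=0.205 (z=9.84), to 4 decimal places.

Perimeter at t=0.205: 17.0974

Cross-section at t=0.205: each vertex is (1-t)·p0[i] + t·p1[i].
  v1: (1-0.205)·(2.46,2.93) + 0.205·(-0.82,-0.35) = (1.7876,2.2576)
  v2: (1-0.205)·(-0.53,3.2) + 0.205·(-1.96,-0.19) = (-0.8232,2.5051)
  v3: (1-0.205)·(-2.88,1.01) + 0.205·(-2.51,-1.2) = (-2.8041,0.5570)
  v4: (1-0.205)·(0,-3.46) + 0.205·(-1.75,-2.96) = (-0.3587,-3.3575)
  v5: (1-0.205)·(2.41,-2.67) + 0.205·(-0.93,-2.37) = (1.7253,-2.6085)
Perimeter = Σ |v_{i+1} − v_i|:
  edge 1→2: √(-2.6108² + 0.2475²) = 2.6225 (running 2.6225)
  edge 2→3: √(-1.9810² + -1.9481²) = 2.7784 (running 5.4008)
  edge 3→4: √(2.4454² + -3.9144²) = 4.6155 (running 10.0163)
  edge 4→5: √(2.0841² + 0.7490²) = 2.2146 (running 12.2309)
  edge 5→1: √(0.0623² + 4.8661²) = 4.8665 (running 17.0974)
Perimeter = 17.0974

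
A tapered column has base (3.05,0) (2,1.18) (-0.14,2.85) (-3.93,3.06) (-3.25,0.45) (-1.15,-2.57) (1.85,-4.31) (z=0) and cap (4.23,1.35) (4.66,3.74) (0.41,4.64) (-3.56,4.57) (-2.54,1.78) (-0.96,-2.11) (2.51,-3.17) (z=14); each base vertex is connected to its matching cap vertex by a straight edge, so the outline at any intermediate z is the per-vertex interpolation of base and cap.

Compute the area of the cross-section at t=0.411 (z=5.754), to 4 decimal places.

Cross-section at t=0.411: each vertex is (1-t)·p0[i] + t·p1[i].
  v1: (1-0.411)·(3.05,0) + 0.411·(4.23,1.35) = (3.5350,0.5548)
  v2: (1-0.411)·(2,1.18) + 0.411·(4.66,3.74) = (3.0933,2.2322)
  v3: (1-0.411)·(-0.14,2.85) + 0.411·(0.41,4.64) = (0.0860,3.5857)
  v4: (1-0.411)·(-3.93,3.06) + 0.411·(-3.56,4.57) = (-3.7779,3.6806)
  v5: (1-0.411)·(-3.25,0.45) + 0.411·(-2.54,1.78) = (-2.9582,0.9966)
  v6: (1-0.411)·(-1.15,-2.57) + 0.411·(-0.96,-2.11) = (-1.0719,-2.3809)
  v7: (1-0.411)·(1.85,-4.31) + 0.411·(2.51,-3.17) = (2.1213,-3.8415)
Shoelace sum Σ(x_i·y_{i+1} − x_{i+1}·y_i):
  i=1: 3.5350·2.2322 − 3.0933·0.5548 = +6.1743 (running +6.1743)
  i=2: 3.0933·3.5857 − 0.0860·2.2322 = +10.8994 (running +17.0737)
  i=3: 0.0860·3.6806 − -3.7779·3.5857 = +13.8632 (running +30.9369)
  i=4: -3.7779·0.9966 − -2.9582·3.6806 = +7.1227 (running +38.0597)
  i=5: -2.9582·-2.3809 − -1.0719·0.9966 = +8.1116 (running +46.1713)
  i=6: -1.0719·-3.8415 − 2.1213·-2.3809 = +9.1683 (running +55.3396)
  i=7: 2.1213·0.5548 − 3.5350·-3.8415 = +14.7565 (running +70.0960)
Area = |Σ|/2 = |70.0960|/2 = 35.0480

Area at t=0.411: 35.0480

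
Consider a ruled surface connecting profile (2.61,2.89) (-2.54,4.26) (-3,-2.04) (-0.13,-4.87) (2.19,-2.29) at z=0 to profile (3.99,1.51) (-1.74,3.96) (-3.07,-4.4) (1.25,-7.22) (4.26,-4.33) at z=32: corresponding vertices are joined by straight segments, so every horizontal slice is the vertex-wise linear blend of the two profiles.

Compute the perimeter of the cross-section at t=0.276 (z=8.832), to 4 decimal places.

Perimeter at t=0.276: 25.8217

Cross-section at t=0.276: each vertex is (1-t)·p0[i] + t·p1[i].
  v1: (1-0.276)·(2.61,2.89) + 0.276·(3.99,1.51) = (2.9909,2.5091)
  v2: (1-0.276)·(-2.54,4.26) + 0.276·(-1.74,3.96) = (-2.3192,4.1772)
  v3: (1-0.276)·(-3,-2.04) + 0.276·(-3.07,-4.4) = (-3.0193,-2.6914)
  v4: (1-0.276)·(-0.13,-4.87) + 0.276·(1.25,-7.22) = (0.2509,-5.5186)
  v5: (1-0.276)·(2.19,-2.29) + 0.276·(4.26,-4.33) = (2.7613,-2.8530)
Perimeter = Σ |v_{i+1} − v_i|:
  edge 1→2: √(-5.3101² + 1.6681²) = 5.5659 (running 5.5659)
  edge 2→3: √(-0.7001² + -6.8686²) = 6.9041 (running 12.4701)
  edge 3→4: √(3.2702² + -2.8272²) = 4.3229 (running 16.7930)
  edge 4→5: √(2.5104² + 2.6656²) = 3.6616 (running 20.4546)
  edge 5→1: √(0.2296² + 5.3622²) = 5.3671 (running 25.8217)
Perimeter = 25.8217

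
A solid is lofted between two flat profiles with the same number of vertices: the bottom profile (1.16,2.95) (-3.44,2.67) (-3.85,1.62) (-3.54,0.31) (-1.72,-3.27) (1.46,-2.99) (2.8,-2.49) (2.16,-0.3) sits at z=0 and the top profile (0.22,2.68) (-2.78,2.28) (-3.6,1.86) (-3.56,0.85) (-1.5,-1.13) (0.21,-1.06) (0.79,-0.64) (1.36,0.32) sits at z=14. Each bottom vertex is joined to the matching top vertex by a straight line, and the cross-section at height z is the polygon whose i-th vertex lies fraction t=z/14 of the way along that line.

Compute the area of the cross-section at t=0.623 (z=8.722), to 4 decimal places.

Area at t=0.623: 19.0805

Cross-section at t=0.623: each vertex is (1-t)·p0[i] + t·p1[i].
  v1: (1-0.623)·(1.16,2.95) + 0.623·(0.22,2.68) = (0.5744,2.7818)
  v2: (1-0.623)·(-3.44,2.67) + 0.623·(-2.78,2.28) = (-3.0288,2.4270)
  v3: (1-0.623)·(-3.85,1.62) + 0.623·(-3.6,1.86) = (-3.6943,1.7695)
  v4: (1-0.623)·(-3.54,0.31) + 0.623·(-3.56,0.85) = (-3.5525,0.6464)
  v5: (1-0.623)·(-1.72,-3.27) + 0.623·(-1.5,-1.13) = (-1.5829,-1.9368)
  v6: (1-0.623)·(1.46,-2.99) + 0.623·(0.21,-1.06) = (0.6813,-1.7876)
  v7: (1-0.623)·(2.8,-2.49) + 0.623·(0.79,-0.64) = (1.5478,-1.3375)
  v8: (1-0.623)·(2.16,-0.3) + 0.623·(1.36,0.32) = (1.6616,0.0863)
Shoelace sum Σ(x_i·y_{i+1} − x_{i+1}·y_i):
  i=1: 0.5744·2.4270 − -3.0288·2.7818 = +9.8196 (running +9.8196)
  i=2: -3.0288·1.7695 − -3.6943·2.4270 = +3.6065 (running +13.4261)
  i=3: -3.6943·0.6464 − -3.5525·1.7695 = +3.8981 (running +17.3242)
  i=4: -3.5525·-1.9368 − -1.5829·0.6464 = +7.9036 (running +25.2278)
  i=5: -1.5829·-1.7876 − 0.6813·-1.9368 = +4.1491 (running +29.3769)
  i=6: 0.6813·-1.3375 − 1.5478·-1.7876 = +1.8557 (running +31.2325)
  i=7: 1.5478·0.0863 − 1.6616·-1.3375 = +2.3558 (running +33.5884)
  i=8: 1.6616·2.7818 − 0.5744·0.0863 = +4.5727 (running +38.1610)
Area = |Σ|/2 = |38.1610|/2 = 19.0805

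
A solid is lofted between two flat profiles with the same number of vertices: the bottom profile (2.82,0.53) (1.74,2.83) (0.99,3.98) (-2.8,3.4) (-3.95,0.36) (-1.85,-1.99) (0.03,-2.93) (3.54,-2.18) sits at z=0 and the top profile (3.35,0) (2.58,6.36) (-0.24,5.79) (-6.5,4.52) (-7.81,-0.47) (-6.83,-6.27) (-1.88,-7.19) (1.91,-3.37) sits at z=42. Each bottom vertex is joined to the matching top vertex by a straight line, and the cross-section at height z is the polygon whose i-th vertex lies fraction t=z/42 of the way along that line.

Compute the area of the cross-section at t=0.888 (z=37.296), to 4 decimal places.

Cross-section at t=0.888: each vertex is (1-t)·p0[i] + t·p1[i].
  v1: (1-0.888)·(2.82,0.53) + 0.888·(3.35,0) = (3.2906,0.0594)
  v2: (1-0.888)·(1.74,2.83) + 0.888·(2.58,6.36) = (2.4859,5.9646)
  v3: (1-0.888)·(0.99,3.98) + 0.888·(-0.24,5.79) = (-0.1022,5.5873)
  v4: (1-0.888)·(-2.8,3.4) + 0.888·(-6.5,4.52) = (-6.0856,4.3946)
  v5: (1-0.888)·(-3.95,0.36) + 0.888·(-7.81,-0.47) = (-7.3777,-0.3770)
  v6: (1-0.888)·(-1.85,-1.99) + 0.888·(-6.83,-6.27) = (-6.2722,-5.7906)
  v7: (1-0.888)·(0.03,-2.93) + 0.888·(-1.88,-7.19) = (-1.6661,-6.7129)
  v8: (1-0.888)·(3.54,-2.18) + 0.888·(1.91,-3.37) = (2.0926,-3.2367)
Shoelace sum Σ(x_i·y_{i+1} − x_{i+1}·y_i):
  i=1: 3.2906·5.9646 − 2.4859·0.0594 = +19.4799 (running +19.4799)
  i=2: 2.4859·5.5873 − -0.1022·5.9646 = +14.4994 (running +33.9793)
  i=3: -0.1022·4.3946 − -6.0856·5.5873 = +33.5527 (running +67.5319)
  i=4: -6.0856·-0.3770 − -7.3777·4.3946 = +34.7162 (running +102.2481)
  i=5: -7.3777·-5.7906 − -6.2722·-0.3770 = +40.3566 (running +142.6047)
  i=6: -6.2722·-6.7129 − -1.6661·-5.7906 = +32.4571 (running +175.0618)
  i=7: -1.6661·-3.2367 − 2.0926·-6.7129 = +19.4397 (running +194.5016)
  i=8: 2.0926·0.0594 − 3.2906·-3.2367 = +10.7751 (running +205.2767)
Area = |Σ|/2 = |205.2767|/2 = 102.6383

Area at t=0.888: 102.6383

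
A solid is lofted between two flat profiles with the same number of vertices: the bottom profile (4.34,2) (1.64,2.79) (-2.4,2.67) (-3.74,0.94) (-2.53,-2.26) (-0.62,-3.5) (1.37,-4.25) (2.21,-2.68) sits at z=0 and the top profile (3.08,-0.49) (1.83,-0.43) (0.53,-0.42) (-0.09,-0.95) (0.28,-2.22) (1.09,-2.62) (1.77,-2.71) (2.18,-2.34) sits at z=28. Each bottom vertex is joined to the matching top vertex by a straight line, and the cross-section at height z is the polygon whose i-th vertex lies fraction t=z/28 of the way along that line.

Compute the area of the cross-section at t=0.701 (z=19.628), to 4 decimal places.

Area at t=0.701: 11.6779

Cross-section at t=0.701: each vertex is (1-t)·p0[i] + t·p1[i].
  v1: (1-0.701)·(4.34,2) + 0.701·(3.08,-0.49) = (3.4567,0.2545)
  v2: (1-0.701)·(1.64,2.79) + 0.701·(1.83,-0.43) = (1.7732,0.5328)
  v3: (1-0.701)·(-2.4,2.67) + 0.701·(0.53,-0.42) = (-0.3461,0.5039)
  v4: (1-0.701)·(-3.74,0.94) + 0.701·(-0.09,-0.95) = (-1.1814,-0.3849)
  v5: (1-0.701)·(-2.53,-2.26) + 0.701·(0.28,-2.22) = (-0.5602,-2.2320)
  v6: (1-0.701)·(-0.62,-3.5) + 0.701·(1.09,-2.62) = (0.5787,-2.8831)
  v7: (1-0.701)·(1.37,-4.25) + 0.701·(1.77,-2.71) = (1.6504,-3.1705)
  v8: (1-0.701)·(2.21,-2.68) + 0.701·(2.18,-2.34) = (2.1890,-2.4417)
Shoelace sum Σ(x_i·y_{i+1} − x_{i+1}·y_i):
  i=1: 3.4567·0.5328 − 1.7732·0.2545 = +1.3904 (running +1.3904)
  i=2: 1.7732·0.5039 − -0.3461·0.5328 = +1.0779 (running +2.4683)
  i=3: -0.3461·-0.3849 − -1.1814·0.5039 = +0.7285 (running +3.1968)
  i=4: -1.1814·-2.2320 − -0.5602·-0.3849 = +2.4211 (running +5.6179)
  i=5: -0.5602·-2.8831 − 0.5787·-2.2320 = +2.9068 (running +8.5247)
  i=6: 0.5787·-3.1705 − 1.6504·-2.8831 = +2.9235 (running +11.4482)
  i=7: 1.6504·-2.4417 − 2.1890·-3.1705 = +2.9103 (running +14.3585)
  i=8: 2.1890·0.2545 − 3.4567·-2.4417 = +8.9973 (running +23.3558)
Area = |Σ|/2 = |23.3558|/2 = 11.6779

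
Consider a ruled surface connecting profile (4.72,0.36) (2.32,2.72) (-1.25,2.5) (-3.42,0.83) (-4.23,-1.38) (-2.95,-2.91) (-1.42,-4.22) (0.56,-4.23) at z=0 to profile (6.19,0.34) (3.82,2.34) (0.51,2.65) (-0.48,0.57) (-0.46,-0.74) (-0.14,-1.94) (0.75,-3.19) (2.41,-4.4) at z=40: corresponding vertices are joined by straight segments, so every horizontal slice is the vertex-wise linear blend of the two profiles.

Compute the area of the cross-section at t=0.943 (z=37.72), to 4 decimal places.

Cross-section at t=0.943: each vertex is (1-t)·p0[i] + t·p1[i].
  v1: (1-0.943)·(4.72,0.36) + 0.943·(6.19,0.34) = (6.1062,0.3411)
  v2: (1-0.943)·(2.32,2.72) + 0.943·(3.82,2.34) = (3.7345,2.3617)
  v3: (1-0.943)·(-1.25,2.5) + 0.943·(0.51,2.65) = (0.4097,2.6414)
  v4: (1-0.943)·(-3.42,0.83) + 0.943·(-0.48,0.57) = (-0.6476,0.5848)
  v5: (1-0.943)·(-4.23,-1.38) + 0.943·(-0.46,-0.74) = (-0.6749,-0.7765)
  v6: (1-0.943)·(-2.95,-2.91) + 0.943·(-0.14,-1.94) = (-0.3002,-1.9953)
  v7: (1-0.943)·(-1.42,-4.22) + 0.943·(0.75,-3.19) = (0.6263,-3.2487)
  v8: (1-0.943)·(0.56,-4.23) + 0.943·(2.41,-4.4) = (2.3045,-4.3903)
Shoelace sum Σ(x_i·y_{i+1} − x_{i+1}·y_i):
  i=1: 6.1062·2.3617 − 3.7345·0.3411 = +13.1468 (running +13.1468)
  i=2: 3.7345·2.6414 − 0.4097·2.3617 = +8.8970 (running +22.0438)
  i=3: 0.4097·0.5848 − -0.6476·2.6414 = +1.9501 (running +23.9939)
  i=4: -0.6476·-0.7765 − -0.6749·0.5848 = +0.8975 (running +24.8914)
  i=5: -0.6749·-1.9953 − -0.3002·-0.7765 = +1.1135 (running +26.0050)
  i=6: -0.3002·-3.2487 − 0.6263·-1.9953 = +2.2248 (running +28.2298)
  i=7: 0.6263·-4.3903 − 2.3045·-3.2487 = +4.7371 (running +32.9669)
  i=8: 2.3045·0.3411 − 6.1062·-4.3903 = +27.5943 (running +60.5612)
Area = |Σ|/2 = |60.5612|/2 = 30.2806

Area at t=0.943: 30.2806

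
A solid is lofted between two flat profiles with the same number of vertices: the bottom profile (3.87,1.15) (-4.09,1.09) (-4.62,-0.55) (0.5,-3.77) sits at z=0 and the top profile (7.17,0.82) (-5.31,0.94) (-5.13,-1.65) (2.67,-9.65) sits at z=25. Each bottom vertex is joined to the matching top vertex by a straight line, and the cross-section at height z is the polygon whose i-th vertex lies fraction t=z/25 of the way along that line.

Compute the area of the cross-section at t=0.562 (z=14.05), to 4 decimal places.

Area at t=0.562: 49.8778

Cross-section at t=0.562: each vertex is (1-t)·p0[i] + t·p1[i].
  v1: (1-0.562)·(3.87,1.15) + 0.562·(7.17,0.82) = (5.7246,0.9645)
  v2: (1-0.562)·(-4.09,1.09) + 0.562·(-5.31,0.94) = (-4.7756,1.0057)
  v3: (1-0.562)·(-4.62,-0.55) + 0.562·(-5.13,-1.65) = (-4.9066,-1.1682)
  v4: (1-0.562)·(0.5,-3.77) + 0.562·(2.67,-9.65) = (1.7195,-7.0746)
Shoelace sum Σ(x_i·y_{i+1} − x_{i+1}·y_i):
  i=1: 5.7246·1.0057 − -4.7756·0.9645 = +10.3635 (running +10.3635)
  i=2: -4.7756·-1.1682 − -4.9066·1.0057 = +10.5135 (running +20.8770)
  i=3: -4.9066·-7.0746 − 1.7195·-1.1682 = +36.7209 (running +57.5980)
  i=4: 1.7195·0.9645 − 5.7246·-7.0746 = +42.1576 (running +99.7556)
Area = |Σ|/2 = |99.7556|/2 = 49.8778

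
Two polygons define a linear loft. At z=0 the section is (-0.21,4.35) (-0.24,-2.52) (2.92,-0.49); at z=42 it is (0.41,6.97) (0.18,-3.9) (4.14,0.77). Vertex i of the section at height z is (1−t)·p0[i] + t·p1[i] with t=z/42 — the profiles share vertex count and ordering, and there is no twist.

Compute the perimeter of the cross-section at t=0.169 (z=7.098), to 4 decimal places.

Perimeter at t=0.169: 17.6802

Cross-section at t=0.169: each vertex is (1-t)·p0[i] + t·p1[i].
  v1: (1-0.169)·(-0.21,4.35) + 0.169·(0.41,6.97) = (-0.1052,4.7928)
  v2: (1-0.169)·(-0.24,-2.52) + 0.169·(0.18,-3.9) = (-0.1690,-2.7532)
  v3: (1-0.169)·(2.92,-0.49) + 0.169·(4.14,0.77) = (3.1262,-0.2771)
Perimeter = Σ |v_{i+1} − v_i|:
  edge 1→2: √(-0.0638² + -7.5460²) = 7.5463 (running 7.5463)
  edge 2→3: √(3.2952² + 2.4762²) = 4.1219 (running 11.6681)
  edge 3→1: √(-3.2314² + 5.0698²) = 6.0121 (running 17.6802)
Perimeter = 17.6802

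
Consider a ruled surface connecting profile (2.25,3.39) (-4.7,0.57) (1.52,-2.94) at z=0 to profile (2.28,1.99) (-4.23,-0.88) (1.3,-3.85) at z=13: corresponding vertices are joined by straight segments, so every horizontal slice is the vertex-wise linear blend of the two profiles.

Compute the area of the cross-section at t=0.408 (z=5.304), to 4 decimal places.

Area at t=0.408: 19.5702

Cross-section at t=0.408: each vertex is (1-t)·p0[i] + t·p1[i].
  v1: (1-0.408)·(2.25,3.39) + 0.408·(2.28,1.99) = (2.2622,2.8188)
  v2: (1-0.408)·(-4.7,0.57) + 0.408·(-4.23,-0.88) = (-4.5082,-0.0216)
  v3: (1-0.408)·(1.52,-2.94) + 0.408·(1.3,-3.85) = (1.4302,-3.3113)
Shoelace sum Σ(x_i·y_{i+1} − x_{i+1}·y_i):
  i=1: 2.2622·-0.0216 − -4.5082·2.8188 = +12.6590 (running +12.6590)
  i=2: -4.5082·-3.3113 − 1.4302·-0.0216 = +14.9589 (running +27.6179)
  i=3: 1.4302·2.8188 − 2.2622·-3.3113 = +11.5225 (running +39.1404)
Area = |Σ|/2 = |39.1404|/2 = 19.5702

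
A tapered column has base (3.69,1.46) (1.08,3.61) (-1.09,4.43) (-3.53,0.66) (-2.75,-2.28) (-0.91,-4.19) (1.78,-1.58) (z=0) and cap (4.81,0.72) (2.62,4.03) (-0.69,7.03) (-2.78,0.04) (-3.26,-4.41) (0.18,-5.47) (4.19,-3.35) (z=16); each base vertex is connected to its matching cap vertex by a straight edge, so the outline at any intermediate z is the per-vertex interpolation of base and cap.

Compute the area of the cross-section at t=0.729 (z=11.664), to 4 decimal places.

Area at t=0.729: 56.8304

Cross-section at t=0.729: each vertex is (1-t)·p0[i] + t·p1[i].
  v1: (1-0.729)·(3.69,1.46) + 0.729·(4.81,0.72) = (4.5065,0.9205)
  v2: (1-0.729)·(1.08,3.61) + 0.729·(2.62,4.03) = (2.2027,3.9162)
  v3: (1-0.729)·(-1.09,4.43) + 0.729·(-0.69,7.03) = (-0.7984,6.3254)
  v4: (1-0.729)·(-3.53,0.66) + 0.729·(-2.78,0.04) = (-2.9832,0.2080)
  v5: (1-0.729)·(-2.75,-2.28) + 0.729·(-3.26,-4.41) = (-3.1218,-3.8328)
  v6: (1-0.729)·(-0.91,-4.19) + 0.729·(0.18,-5.47) = (-0.1154,-5.1231)
  v7: (1-0.729)·(1.78,-1.58) + 0.729·(4.19,-3.35) = (3.5369,-2.8703)
Shoelace sum Σ(x_i·y_{i+1} − x_{i+1}·y_i):
  i=1: 4.5065·3.9162 − 2.2027·0.9205 = +15.6206 (running +15.6206)
  i=2: 2.2027·6.3254 − -0.7984·3.9162 = +17.0594 (running +32.6799)
  i=3: -0.7984·0.2080 − -2.9832·6.3254 = +18.7042 (running +51.3841)
  i=4: -2.9832·-3.8328 − -3.1218·0.2080 = +12.0835 (running +63.4676)
  i=5: -3.1218·-5.1231 − -0.1154·-3.8328 = +15.5510 (running +79.0186)
  i=6: -0.1154·-2.8703 − 3.5369·-5.1231 = +18.4511 (running +97.4698)
  i=7: 3.5369·0.9205 − 4.5065·-2.8703 = +16.1909 (running +113.6607)
Area = |Σ|/2 = |113.6607|/2 = 56.8304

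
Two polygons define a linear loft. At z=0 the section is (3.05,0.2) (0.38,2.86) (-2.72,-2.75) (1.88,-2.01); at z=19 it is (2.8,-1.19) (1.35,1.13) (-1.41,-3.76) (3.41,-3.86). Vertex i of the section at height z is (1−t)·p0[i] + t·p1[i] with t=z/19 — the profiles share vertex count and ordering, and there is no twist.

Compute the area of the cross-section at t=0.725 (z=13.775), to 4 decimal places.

Cross-section at t=0.725: each vertex is (1-t)·p0[i] + t·p1[i].
  v1: (1-0.725)·(3.05,0.2) + 0.725·(2.8,-1.19) = (2.8687,-0.8077)
  v2: (1-0.725)·(0.38,2.86) + 0.725·(1.35,1.13) = (1.0833,1.6058)
  v3: (1-0.725)·(-2.72,-2.75) + 0.725·(-1.41,-3.76) = (-1.7702,-3.4823)
  v4: (1-0.725)·(1.88,-2.01) + 0.725·(3.41,-3.86) = (2.9892,-3.3512)
Shoelace sum Σ(x_i·y_{i+1} − x_{i+1}·y_i):
  i=1: 2.8687·1.6058 − 1.0833·-0.8077 = +5.4815 (running +5.4815)
  i=2: 1.0833·-3.4823 − -1.7702·1.6058 = -0.9296 (running +4.5519)
  i=3: -1.7702·-3.3512 − 2.9892·-3.4823 = +16.3419 (running +20.8938)
  i=4: 2.9892·-0.8077 − 2.8687·-3.3512 = +7.1993 (running +28.0931)
Area = |Σ|/2 = |28.0931|/2 = 14.0466

Area at t=0.725: 14.0466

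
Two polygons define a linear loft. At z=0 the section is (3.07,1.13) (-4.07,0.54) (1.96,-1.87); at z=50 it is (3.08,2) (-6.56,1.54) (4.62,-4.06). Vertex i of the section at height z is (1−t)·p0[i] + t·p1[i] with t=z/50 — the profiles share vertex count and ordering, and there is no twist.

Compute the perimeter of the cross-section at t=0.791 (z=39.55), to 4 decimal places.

Perimeter at t=0.791: 25.8837

Cross-section at t=0.791: each vertex is (1-t)·p0[i] + t·p1[i].
  v1: (1-0.791)·(3.07,1.13) + 0.791·(3.08,2) = (3.0779,1.8182)
  v2: (1-0.791)·(-4.07,0.54) + 0.791·(-6.56,1.54) = (-6.0396,1.3310)
  v3: (1-0.791)·(1.96,-1.87) + 0.791·(4.62,-4.06) = (4.0641,-3.6023)
Perimeter = Σ |v_{i+1} − v_i|:
  edge 1→2: √(-9.1175² + -0.4872²) = 9.1305 (running 9.1305)
  edge 2→3: √(10.1037² + -4.9333²) = 11.2437 (running 20.3742)
  edge 3→1: √(-0.9862² + 5.4205²) = 5.5094 (running 25.8837)
Perimeter = 25.8837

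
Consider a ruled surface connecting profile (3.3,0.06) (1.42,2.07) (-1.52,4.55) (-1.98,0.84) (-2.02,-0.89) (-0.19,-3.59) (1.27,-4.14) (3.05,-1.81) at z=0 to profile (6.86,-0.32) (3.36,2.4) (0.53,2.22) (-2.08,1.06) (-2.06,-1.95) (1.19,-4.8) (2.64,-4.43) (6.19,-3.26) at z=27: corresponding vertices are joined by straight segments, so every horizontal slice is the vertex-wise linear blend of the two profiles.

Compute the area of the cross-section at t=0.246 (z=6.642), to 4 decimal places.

Area at t=0.246: 32.5892

Cross-section at t=0.246: each vertex is (1-t)·p0[i] + t·p1[i].
  v1: (1-0.246)·(3.3,0.06) + 0.246·(6.86,-0.32) = (4.1758,-0.0335)
  v2: (1-0.246)·(1.42,2.07) + 0.246·(3.36,2.4) = (1.8972,2.1512)
  v3: (1-0.246)·(-1.52,4.55) + 0.246·(0.53,2.22) = (-1.0157,3.9768)
  v4: (1-0.246)·(-1.98,0.84) + 0.246·(-2.08,1.06) = (-2.0046,0.8941)
  v5: (1-0.246)·(-2.02,-0.89) + 0.246·(-2.06,-1.95) = (-2.0298,-1.1508)
  v6: (1-0.246)·(-0.19,-3.59) + 0.246·(1.19,-4.8) = (0.1495,-3.8877)
  v7: (1-0.246)·(1.27,-4.14) + 0.246·(2.64,-4.43) = (1.6070,-4.2113)
  v8: (1-0.246)·(3.05,-1.81) + 0.246·(6.19,-3.26) = (3.8224,-2.1667)
Shoelace sum Σ(x_i·y_{i+1} − x_{i+1}·y_i):
  i=1: 4.1758·2.1512 − 1.8972·-0.0335 = +9.0463 (running +9.0463)
  i=2: 1.8972·3.9768 − -1.0157·2.1512 = +9.7299 (running +18.7763)
  i=3: -1.0157·0.8941 − -2.0046·3.9768 = +7.0638 (running +25.8400)
  i=4: -2.0046·-1.1508 − -2.0298·0.8941 = +4.1217 (running +29.9618)
  i=5: -2.0298·-3.8877 − 0.1495·-1.1508 = +8.0633 (running +38.0251)
  i=6: 0.1495·-4.2113 − 1.6070·-3.8877 = +5.6180 (running +43.6432)
  i=7: 1.6070·-2.1667 − 3.8224·-4.2113 = +12.6157 (running +56.2588)
  i=8: 3.8224·-0.0335 − 4.1758·-2.1667 = +8.9196 (running +65.1785)
Area = |Σ|/2 = |65.1785|/2 = 32.5892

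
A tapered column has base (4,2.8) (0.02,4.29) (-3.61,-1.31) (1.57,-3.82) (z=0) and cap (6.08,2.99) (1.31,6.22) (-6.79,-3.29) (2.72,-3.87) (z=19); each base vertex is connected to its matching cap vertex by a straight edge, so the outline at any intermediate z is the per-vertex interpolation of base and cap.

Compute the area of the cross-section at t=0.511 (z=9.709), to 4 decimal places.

Area at t=0.511: 50.8254

Cross-section at t=0.511: each vertex is (1-t)·p0[i] + t·p1[i].
  v1: (1-0.511)·(4,2.8) + 0.511·(6.08,2.99) = (5.0629,2.8971)
  v2: (1-0.511)·(0.02,4.29) + 0.511·(1.31,6.22) = (0.6792,5.2762)
  v3: (1-0.511)·(-3.61,-1.31) + 0.511·(-6.79,-3.29) = (-5.2350,-2.3218)
  v4: (1-0.511)·(1.57,-3.82) + 0.511·(2.72,-3.87) = (2.1577,-3.8456)
Shoelace sum Σ(x_i·y_{i+1} − x_{i+1}·y_i):
  i=1: 5.0629·5.2762 − 0.6792·2.8971 = +24.7452 (running +24.7452)
  i=2: 0.6792·-2.3218 − -5.2350·5.2762 = +26.0440 (running +50.7893)
  i=3: -5.2350·-3.8456 − 2.1577·-2.3218 = +25.1410 (running +75.9302)
  i=4: 2.1577·2.8971 − 5.0629·-3.8456 = +25.7205 (running +101.6507)
Area = |Σ|/2 = |101.6507|/2 = 50.8254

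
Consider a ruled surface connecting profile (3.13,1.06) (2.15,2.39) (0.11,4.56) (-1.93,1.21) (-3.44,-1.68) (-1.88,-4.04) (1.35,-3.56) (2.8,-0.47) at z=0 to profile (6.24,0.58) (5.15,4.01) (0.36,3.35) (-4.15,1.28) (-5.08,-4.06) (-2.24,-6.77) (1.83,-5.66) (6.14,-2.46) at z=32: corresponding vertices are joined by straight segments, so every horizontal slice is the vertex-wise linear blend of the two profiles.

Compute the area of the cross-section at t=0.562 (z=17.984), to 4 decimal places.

Cross-section at t=0.562: each vertex is (1-t)·p0[i] + t·p1[i].
  v1: (1-0.562)·(3.13,1.06) + 0.562·(6.24,0.58) = (4.8778,0.7902)
  v2: (1-0.562)·(2.15,2.39) + 0.562·(5.15,4.01) = (3.8360,3.3004)
  v3: (1-0.562)·(0.11,4.56) + 0.562·(0.36,3.35) = (0.2505,3.8800)
  v4: (1-0.562)·(-1.93,1.21) + 0.562·(-4.15,1.28) = (-3.1776,1.2493)
  v5: (1-0.562)·(-3.44,-1.68) + 0.562·(-5.08,-4.06) = (-4.3617,-3.0176)
  v6: (1-0.562)·(-1.88,-4.04) + 0.562·(-2.24,-6.77) = (-2.0823,-5.5743)
  v7: (1-0.562)·(1.35,-3.56) + 0.562·(1.83,-5.66) = (1.6198,-4.7402)
  v8: (1-0.562)·(2.8,-0.47) + 0.562·(6.14,-2.46) = (4.6771,-1.5884)
Shoelace sum Σ(x_i·y_{i+1} − x_{i+1}·y_i):
  i=1: 4.8778·3.3004 − 3.8360·0.7902 = +13.0676 (running +13.0676)
  i=2: 3.8360·3.8800 − 0.2505·3.3004 = +14.0568 (running +27.1244)
  i=3: 0.2505·1.2493 − -3.1776·3.8800 = +12.6421 (running +39.7666)
  i=4: -3.1776·-3.0176 − -4.3617·1.2493 = +15.0379 (running +54.8045)
  i=5: -4.3617·-5.5743 − -2.0823·-3.0176 = +18.0296 (running +72.8341)
  i=6: -2.0823·-4.7402 − 1.6198·-5.5743 = +18.8996 (running +91.7337)
  i=7: 1.6198·-1.5884 − 4.6771·-4.7402 = +19.5975 (running +111.3312)
  i=8: 4.6771·0.7902 − 4.8778·-1.5884 = +11.4438 (running +122.7751)
Area = |Σ|/2 = |122.7751|/2 = 61.3875

Area at t=0.562: 61.3875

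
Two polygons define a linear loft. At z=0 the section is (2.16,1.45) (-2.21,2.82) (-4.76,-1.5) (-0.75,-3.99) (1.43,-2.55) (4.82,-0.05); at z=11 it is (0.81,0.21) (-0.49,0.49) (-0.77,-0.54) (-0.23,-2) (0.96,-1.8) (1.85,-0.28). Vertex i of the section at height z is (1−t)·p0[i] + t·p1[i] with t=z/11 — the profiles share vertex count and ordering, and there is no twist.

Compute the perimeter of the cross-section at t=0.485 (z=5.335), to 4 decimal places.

Cross-section at t=0.485: each vertex is (1-t)·p0[i] + t·p1[i].
  v1: (1-0.485)·(2.16,1.45) + 0.485·(0.81,0.21) = (1.5053,0.8486)
  v2: (1-0.485)·(-2.21,2.82) + 0.485·(-0.49,0.49) = (-1.3758,1.6899)
  v3: (1-0.485)·(-4.76,-1.5) + 0.485·(-0.77,-0.54) = (-2.8249,-1.0344)
  v4: (1-0.485)·(-0.75,-3.99) + 0.485·(-0.23,-2) = (-0.4978,-3.0248)
  v5: (1-0.485)·(1.43,-2.55) + 0.485·(0.96,-1.8) = (1.2020,-2.1863)
  v6: (1-0.485)·(4.82,-0.05) + 0.485·(1.85,-0.28) = (3.3796,-0.1615)
Perimeter = Σ |v_{i+1} − v_i|:
  edge 1→2: √(-2.8811² + 0.8413²) = 3.0014 (running 3.0014)
  edge 2→3: √(-1.4491² + -2.7243²) = 3.0857 (running 6.0871)
  edge 3→4: √(2.3271² + -1.9904²) = 3.0622 (running 9.1493)
  edge 4→5: √(1.6998² + 0.8386²) = 1.8955 (running 11.0448)
  edge 5→6: √(2.1775² + 2.0247²) = 2.9734 (running 14.0181)
  edge 6→1: √(-1.8743² + 1.0102²) = 2.1292 (running 16.1473)
Perimeter = 16.1473

Perimeter at t=0.485: 16.1473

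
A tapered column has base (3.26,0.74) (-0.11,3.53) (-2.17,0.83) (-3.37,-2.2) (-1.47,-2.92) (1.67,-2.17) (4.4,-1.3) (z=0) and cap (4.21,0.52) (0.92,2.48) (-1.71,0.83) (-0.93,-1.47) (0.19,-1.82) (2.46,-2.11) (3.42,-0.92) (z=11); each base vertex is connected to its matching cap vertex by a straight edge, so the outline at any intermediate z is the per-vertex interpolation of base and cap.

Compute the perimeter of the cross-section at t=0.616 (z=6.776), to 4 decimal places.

Cross-section at t=0.616: each vertex is (1-t)·p0[i] + t·p1[i].
  v1: (1-0.616)·(3.26,0.74) + 0.616·(4.21,0.52) = (3.8452,0.6045)
  v2: (1-0.616)·(-0.11,3.53) + 0.616·(0.92,2.48) = (0.5245,2.8832)
  v3: (1-0.616)·(-2.17,0.83) + 0.616·(-1.71,0.83) = (-1.8866,0.8300)
  v4: (1-0.616)·(-3.37,-2.2) + 0.616·(-0.93,-1.47) = (-1.8670,-1.7503)
  v5: (1-0.616)·(-1.47,-2.92) + 0.616·(0.19,-1.82) = (-0.4474,-2.2424)
  v6: (1-0.616)·(1.67,-2.17) + 0.616·(2.46,-2.11) = (2.1566,-2.1330)
  v7: (1-0.616)·(4.4,-1.3) + 0.616·(3.42,-0.92) = (3.7963,-1.0659)
Perimeter = Σ |v_{i+1} − v_i|:
  edge 1→2: √(-3.3207² + 2.2787²) = 4.0274 (running 4.0274)
  edge 2→3: √(-2.4111² + -2.0532²) = 3.1669 (running 7.1943)
  edge 3→4: √(0.0197² + -2.5803²) = 2.5804 (running 9.7746)
  edge 4→5: √(1.4195² + -0.4921²) = 1.5024 (running 11.2770)
  edge 5→6: √(2.6041² + 0.1094²) = 2.6064 (running 13.8834)
  edge 6→7: √(1.6397² + 1.0671²) = 1.9563 (running 15.8398)
  edge 7→1: √(0.0489² + 1.6704²) = 1.6711 (running 17.5109)
Perimeter = 17.5109

Perimeter at t=0.616: 17.5109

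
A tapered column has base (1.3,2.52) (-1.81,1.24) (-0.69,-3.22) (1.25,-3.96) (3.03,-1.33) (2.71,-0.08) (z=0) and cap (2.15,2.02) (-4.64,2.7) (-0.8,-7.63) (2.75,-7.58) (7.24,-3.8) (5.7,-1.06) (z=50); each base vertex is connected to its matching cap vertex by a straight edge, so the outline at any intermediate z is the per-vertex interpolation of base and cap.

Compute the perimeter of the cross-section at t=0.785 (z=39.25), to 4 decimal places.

Perimeter at t=0.785: 31.1394

Cross-section at t=0.785: each vertex is (1-t)·p0[i] + t·p1[i].
  v1: (1-0.785)·(1.3,2.52) + 0.785·(2.15,2.02) = (1.9672,2.1275)
  v2: (1-0.785)·(-1.81,1.24) + 0.785·(-4.64,2.7) = (-4.0316,2.3861)
  v3: (1-0.785)·(-0.69,-3.22) + 0.785·(-0.8,-7.63) = (-0.7764,-6.6819)
  v4: (1-0.785)·(1.25,-3.96) + 0.785·(2.75,-7.58) = (2.4275,-6.8017)
  v5: (1-0.785)·(3.03,-1.33) + 0.785·(7.24,-3.8) = (6.3349,-3.2690)
  v6: (1-0.785)·(2.71,-0.08) + 0.785·(5.7,-1.06) = (5.0572,-0.8493)
Perimeter = Σ |v_{i+1} − v_i|:
  edge 1→2: √(-5.9988² + 0.2586²) = 6.0044 (running 6.0044)
  edge 2→3: √(3.2552² + -9.0680²) = 9.6345 (running 15.6389)
  edge 3→4: √(3.2039² + -0.1198²) = 3.2061 (running 18.8450)
  edge 4→5: √(3.9074² + 3.5328²) = 5.2676 (running 24.1126)
  edge 5→6: √(-1.2777² + 2.4197²) = 2.7363 (running 26.8489)
  edge 6→1: √(-3.0899² + 2.9768²) = 4.2906 (running 31.1394)
Perimeter = 31.1394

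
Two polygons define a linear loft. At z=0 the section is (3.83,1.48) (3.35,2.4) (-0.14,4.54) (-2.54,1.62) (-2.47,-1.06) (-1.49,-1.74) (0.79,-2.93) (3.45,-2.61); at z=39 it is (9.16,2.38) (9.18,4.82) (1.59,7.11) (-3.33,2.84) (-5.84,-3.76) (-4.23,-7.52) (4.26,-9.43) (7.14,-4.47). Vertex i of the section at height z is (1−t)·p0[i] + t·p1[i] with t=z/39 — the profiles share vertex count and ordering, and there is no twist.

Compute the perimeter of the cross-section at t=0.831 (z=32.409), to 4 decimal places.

Perimeter at t=0.831: 44.6697

Cross-section at t=0.831: each vertex is (1-t)·p0[i] + t·p1[i].
  v1: (1-0.831)·(3.83,1.48) + 0.831·(9.16,2.38) = (8.2592,2.2279)
  v2: (1-0.831)·(3.35,2.4) + 0.831·(9.18,4.82) = (8.1947,4.4110)
  v3: (1-0.831)·(-0.14,4.54) + 0.831·(1.59,7.11) = (1.2976,6.6757)
  v4: (1-0.831)·(-2.54,1.62) + 0.831·(-3.33,2.84) = (-3.1965,2.6338)
  v5: (1-0.831)·(-2.47,-1.06) + 0.831·(-5.84,-3.76) = (-5.2705,-3.3037)
  v6: (1-0.831)·(-1.49,-1.74) + 0.831·(-4.23,-7.52) = (-3.7669,-6.5432)
  v7: (1-0.831)·(0.79,-2.93) + 0.831·(4.26,-9.43) = (3.6736,-8.3315)
  v8: (1-0.831)·(3.45,-2.61) + 0.831·(7.14,-4.47) = (6.5164,-4.1557)
Perimeter = Σ |v_{i+1} − v_i|:
  edge 1→2: √(-0.0645² + 2.1831²) = 2.1841 (running 2.1841)
  edge 2→3: √(-6.8971² + 2.2647²) = 7.2594 (running 9.4435)
  edge 3→4: √(-4.4941² + -4.0419²) = 6.0443 (running 15.4878)
  edge 4→5: √(-2.0740² + -5.9375²) = 6.2893 (running 21.7771)
  edge 5→6: √(1.5035² + -3.2395²) = 3.5714 (running 25.3485)
  edge 6→7: √(7.4405² + -1.7883²) = 7.6524 (running 33.0009)
  edge 7→8: √(2.8428² + 4.1758²) = 5.0517 (running 38.0525)
  edge 8→1: √(1.7428² + 6.3836²) = 6.6172 (running 44.6697)
Perimeter = 44.6697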